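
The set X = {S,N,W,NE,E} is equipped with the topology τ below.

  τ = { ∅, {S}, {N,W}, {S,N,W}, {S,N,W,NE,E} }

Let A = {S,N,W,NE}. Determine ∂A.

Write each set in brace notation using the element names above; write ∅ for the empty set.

U open, U⊆A: ∅, {S}, {N,W}, {S,N,W}. int(A) = ⋃ = {S,N,W}
X∖A={E}, int(X∖A)=∅, hence cl(A)={S,N,W,NE,E}
∂A: remove int from cl → {NE,E}

{NE,E}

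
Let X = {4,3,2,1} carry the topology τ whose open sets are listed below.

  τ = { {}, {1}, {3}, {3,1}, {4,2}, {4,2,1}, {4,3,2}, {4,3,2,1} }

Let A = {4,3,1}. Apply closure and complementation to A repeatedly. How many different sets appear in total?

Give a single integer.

closure: X∖int(X∖A) = X∖{} = {4,3,2,1}
Let k=closure and c=complement:
  1. A     = {4,3,1}
  2. kA    = {4,3,2,1}
  3. cA    = {2}
  4. ckA   = {}
  5. kcA   = {4,2}
  6. ckcA  = {3,1}
— saturated at 6

6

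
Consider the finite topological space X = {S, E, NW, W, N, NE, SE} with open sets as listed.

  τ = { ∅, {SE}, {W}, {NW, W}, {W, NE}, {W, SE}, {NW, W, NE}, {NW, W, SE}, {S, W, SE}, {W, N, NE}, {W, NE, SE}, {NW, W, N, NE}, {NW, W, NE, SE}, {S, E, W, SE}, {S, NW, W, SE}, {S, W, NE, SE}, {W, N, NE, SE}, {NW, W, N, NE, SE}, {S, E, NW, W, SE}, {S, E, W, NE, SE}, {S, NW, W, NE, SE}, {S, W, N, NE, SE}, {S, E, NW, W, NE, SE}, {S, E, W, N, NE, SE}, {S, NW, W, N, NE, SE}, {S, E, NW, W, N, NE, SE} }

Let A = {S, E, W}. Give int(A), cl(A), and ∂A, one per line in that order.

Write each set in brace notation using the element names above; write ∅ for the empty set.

int(A) = {W}
cl(A)  = {S, E, NW, W, N, NE}
∂A     = {S, E, NW, N, NE}

U open, U⊆A: ∅, {W}. int(A) = ⋃ = {W}
X∖A={NW, N, NE, SE}, int(X∖A)={SE}, hence cl(A)={S, E, NW, W, N, NE}
∂A: remove int from cl → {S, E, NW, N, NE}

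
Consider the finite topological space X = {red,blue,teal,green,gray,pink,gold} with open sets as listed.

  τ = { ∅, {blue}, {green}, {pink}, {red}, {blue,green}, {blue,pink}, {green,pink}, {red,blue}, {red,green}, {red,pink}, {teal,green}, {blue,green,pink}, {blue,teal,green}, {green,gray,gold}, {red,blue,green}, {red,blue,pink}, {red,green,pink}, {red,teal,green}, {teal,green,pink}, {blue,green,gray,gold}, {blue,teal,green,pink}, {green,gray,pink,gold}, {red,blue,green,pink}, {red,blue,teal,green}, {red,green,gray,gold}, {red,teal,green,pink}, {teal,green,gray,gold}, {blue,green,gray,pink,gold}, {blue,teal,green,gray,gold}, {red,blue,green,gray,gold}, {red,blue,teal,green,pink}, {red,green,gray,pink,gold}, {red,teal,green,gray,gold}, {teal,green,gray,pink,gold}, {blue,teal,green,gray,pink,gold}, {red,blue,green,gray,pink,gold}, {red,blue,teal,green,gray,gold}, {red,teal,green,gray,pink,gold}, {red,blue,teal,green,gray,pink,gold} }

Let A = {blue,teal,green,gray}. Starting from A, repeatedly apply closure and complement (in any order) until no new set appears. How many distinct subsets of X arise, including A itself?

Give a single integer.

6

X∖A={red,pink,gold}, int(X∖A)={red,pink}, hence cl(A)={blue,teal,green,gray,gold}
Orbit (k=closure, c=complement):
  1. A     = {blue,teal,green,gray}
  2. kA    = {blue,teal,green,gray,gold}
  3. cA    = {red,pink,gold}
  4. ckA   = {red,pink}
  5. kcA   = {red,gray,pink,gold}
  6. ckcA  = {blue,teal,green}
(closed under both — stop)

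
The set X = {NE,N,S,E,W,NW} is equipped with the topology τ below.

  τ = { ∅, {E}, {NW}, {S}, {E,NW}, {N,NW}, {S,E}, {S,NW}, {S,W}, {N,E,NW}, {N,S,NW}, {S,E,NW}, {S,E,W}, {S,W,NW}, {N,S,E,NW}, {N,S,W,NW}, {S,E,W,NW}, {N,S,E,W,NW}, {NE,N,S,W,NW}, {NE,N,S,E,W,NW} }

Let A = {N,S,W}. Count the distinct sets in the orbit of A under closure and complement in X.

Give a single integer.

cl via duality: int({NE,E,NW}) = {E,NW}, so X∖{E,NW} = {NE,N,S,W}
Write k for closure, c for complement:
  1. A     = {N,S,W}
  2. kA    = {NE,N,S,W}
  3. cA    = {NE,E,NW}
  4. ckA   = {E,NW}
  5. kcA   = {NE,N,E,NW}
  6. ckcA  = {S,W}
  7. kckcA = {NE,S,W}
  8. ckckcA = {N,E,NW}
applying k or c yields no new set

8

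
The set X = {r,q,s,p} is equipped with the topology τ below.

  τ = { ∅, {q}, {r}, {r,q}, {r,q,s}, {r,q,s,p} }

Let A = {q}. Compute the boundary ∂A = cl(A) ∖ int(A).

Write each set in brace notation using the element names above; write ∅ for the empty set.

{s,p}

opens ⊆ A: ∅, {q}; union → int = {q}
complement {r,s,p}; its interior {r}; cl(A) = X∖{r} = {q,s,p}
boundary = {q,s,p} ∖ {q} = {s,p}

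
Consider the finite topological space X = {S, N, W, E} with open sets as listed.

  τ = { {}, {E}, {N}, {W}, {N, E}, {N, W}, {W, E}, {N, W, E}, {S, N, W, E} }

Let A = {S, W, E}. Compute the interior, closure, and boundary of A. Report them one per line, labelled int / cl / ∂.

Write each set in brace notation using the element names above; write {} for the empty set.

interior: largest open inside A is {W, E} (from {}, {E}, {W}, {W, E})
cl via duality: int({N}) = {N}, so X∖{N} = {S, W, E}
cl∖int = {S}

int(A) = {W, E}
cl(A)  = {S, W, E}
∂A     = {S}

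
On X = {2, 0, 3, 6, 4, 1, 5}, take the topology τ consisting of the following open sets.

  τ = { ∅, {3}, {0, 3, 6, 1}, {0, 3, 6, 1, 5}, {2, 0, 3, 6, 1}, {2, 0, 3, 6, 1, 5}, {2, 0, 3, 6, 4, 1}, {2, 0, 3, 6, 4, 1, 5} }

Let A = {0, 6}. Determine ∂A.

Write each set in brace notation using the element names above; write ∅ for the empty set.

U open, U⊆A: ∅. int(A) = ⋃ = ∅
X∖A={2, 3, 4, 1, 5}, int(X∖A)={3}, hence cl(A)={2, 0, 6, 4, 1, 5}
∂A: remove int from cl → {2, 0, 6, 4, 1, 5}

{2, 0, 6, 4, 1, 5}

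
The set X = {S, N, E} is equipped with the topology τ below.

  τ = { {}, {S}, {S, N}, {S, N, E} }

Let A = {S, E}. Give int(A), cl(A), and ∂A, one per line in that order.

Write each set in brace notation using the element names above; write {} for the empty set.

interior: largest open inside A is {S} (from {}, {S})
cl via duality: int({N}) = {}, so X∖{} = {S, N, E}
cl∖int = {N, E}

int(A) = {S}
cl(A)  = {S, N, E}
∂A     = {N, E}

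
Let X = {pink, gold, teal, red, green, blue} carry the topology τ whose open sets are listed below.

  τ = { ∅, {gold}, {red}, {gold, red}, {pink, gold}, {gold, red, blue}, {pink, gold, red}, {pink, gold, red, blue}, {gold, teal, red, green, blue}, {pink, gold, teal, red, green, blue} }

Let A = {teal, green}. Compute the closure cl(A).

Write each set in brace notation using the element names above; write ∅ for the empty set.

{teal, green}

complement {pink, gold, red, blue}; its interior {pink, gold, red, blue}; cl(A) = X∖{pink, gold, red, blue} = {teal, green}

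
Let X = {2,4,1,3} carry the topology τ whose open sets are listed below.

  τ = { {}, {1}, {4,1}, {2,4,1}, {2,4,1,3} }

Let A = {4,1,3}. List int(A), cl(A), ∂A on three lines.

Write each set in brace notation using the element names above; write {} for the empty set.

opens ⊆ A: {}, {1}, {4,1}; union → int = {4,1}
complement {2}; its interior {}; cl(A) = X∖{} = {2,4,1,3}
boundary = {2,4,1,3} ∖ {4,1} = {2,3}

int(A) = {4,1}
cl(A)  = {2,4,1,3}
∂A     = {2,3}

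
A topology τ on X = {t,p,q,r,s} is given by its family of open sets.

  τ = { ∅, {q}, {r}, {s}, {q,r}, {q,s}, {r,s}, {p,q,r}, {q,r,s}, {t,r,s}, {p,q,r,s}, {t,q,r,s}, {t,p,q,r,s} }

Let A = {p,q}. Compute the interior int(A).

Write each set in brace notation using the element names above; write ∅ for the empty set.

{q}

interior: largest open inside A is {q} (from ∅, {q})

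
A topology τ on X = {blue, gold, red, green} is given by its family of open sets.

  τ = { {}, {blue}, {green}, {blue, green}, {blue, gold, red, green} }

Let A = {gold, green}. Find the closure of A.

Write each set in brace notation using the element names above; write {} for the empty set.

closure: X∖int(X∖A) = X∖{blue} = {gold, red, green}

{gold, red, green}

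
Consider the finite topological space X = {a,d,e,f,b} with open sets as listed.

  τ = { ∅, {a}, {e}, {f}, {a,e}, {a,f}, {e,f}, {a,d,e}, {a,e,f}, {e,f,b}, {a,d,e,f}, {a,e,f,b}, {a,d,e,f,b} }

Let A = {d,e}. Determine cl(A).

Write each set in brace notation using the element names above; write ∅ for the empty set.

cl via duality: int({a,f,b}) = {a,f}, so X∖{a,f} = {d,e,b}

{d,e,b}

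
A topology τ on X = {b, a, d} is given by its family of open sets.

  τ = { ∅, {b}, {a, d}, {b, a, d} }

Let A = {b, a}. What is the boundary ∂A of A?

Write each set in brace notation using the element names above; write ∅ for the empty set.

{a, d}

opens ⊆ A: ∅, {b}; union → int = {b}
complement {d}; its interior ∅; cl(A) = X∖∅ = {b, a, d}
boundary = {b, a, d} ∖ {b} = {a, d}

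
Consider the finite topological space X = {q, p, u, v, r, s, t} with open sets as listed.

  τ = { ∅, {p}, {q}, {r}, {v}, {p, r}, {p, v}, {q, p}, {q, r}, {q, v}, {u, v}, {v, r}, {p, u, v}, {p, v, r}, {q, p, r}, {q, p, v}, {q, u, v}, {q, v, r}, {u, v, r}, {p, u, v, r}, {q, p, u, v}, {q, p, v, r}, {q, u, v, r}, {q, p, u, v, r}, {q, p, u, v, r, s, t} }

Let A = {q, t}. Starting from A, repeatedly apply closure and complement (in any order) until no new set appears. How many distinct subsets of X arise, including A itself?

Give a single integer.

6

closure: X∖int(X∖A) = X∖{p, u, v, r} = {q, s, t}
Let k=closure and c=complement:
  1. A     = {q, t}
  2. kA    = {q, s, t}
  3. cA    = {p, u, v, r, s}
  4. ckA   = {p, u, v, r}
  5. kcA   = {p, u, v, r, s, t}
  6. ckcA  = {q}
— saturated at 6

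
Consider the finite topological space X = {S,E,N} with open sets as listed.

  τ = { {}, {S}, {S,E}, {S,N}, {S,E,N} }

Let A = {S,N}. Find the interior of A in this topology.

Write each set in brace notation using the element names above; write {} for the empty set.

open subsets of A: {}, {S}, {S,N}; so int(A) = {S,N}

{S,N}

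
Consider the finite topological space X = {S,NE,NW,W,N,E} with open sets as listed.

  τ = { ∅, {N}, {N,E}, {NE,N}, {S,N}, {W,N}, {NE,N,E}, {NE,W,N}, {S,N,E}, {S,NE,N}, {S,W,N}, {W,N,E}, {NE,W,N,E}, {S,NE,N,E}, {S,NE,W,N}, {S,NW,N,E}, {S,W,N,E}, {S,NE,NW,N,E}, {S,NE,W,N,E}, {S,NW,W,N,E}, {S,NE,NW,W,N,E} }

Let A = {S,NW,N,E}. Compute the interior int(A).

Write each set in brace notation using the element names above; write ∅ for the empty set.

{S,NW,N,E}

U open, U⊆A: ∅, {N}, {S,N}, {N,E}, {S,N,E}, {S,NW,N,E}. int(A) = ⋃ = {S,NW,N,E}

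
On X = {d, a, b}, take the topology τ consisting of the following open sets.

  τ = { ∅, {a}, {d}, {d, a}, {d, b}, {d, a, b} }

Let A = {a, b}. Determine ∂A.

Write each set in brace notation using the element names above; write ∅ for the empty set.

open subsets of A: ∅, {a}; so int(A) = {a}
closure: X∖int(X∖A) = X∖{d} = {a, b}
∂A = {a, b} minus {a} = {b}

{b}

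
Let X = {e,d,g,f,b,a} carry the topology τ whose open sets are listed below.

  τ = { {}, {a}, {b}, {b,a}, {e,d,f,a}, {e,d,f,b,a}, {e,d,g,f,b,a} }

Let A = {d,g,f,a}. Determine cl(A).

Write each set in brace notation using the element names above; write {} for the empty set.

{e,d,g,f,a}

cl via duality: int({e,b}) = {b}, so X∖{b} = {e,d,g,f,a}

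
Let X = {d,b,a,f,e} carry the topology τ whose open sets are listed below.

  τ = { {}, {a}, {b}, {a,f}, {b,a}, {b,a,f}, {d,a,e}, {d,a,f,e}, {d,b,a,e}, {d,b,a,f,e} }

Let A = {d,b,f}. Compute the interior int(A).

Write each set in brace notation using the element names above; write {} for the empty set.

{b}

U open, U⊆A: {}, {b}. int(A) = ⋃ = {b}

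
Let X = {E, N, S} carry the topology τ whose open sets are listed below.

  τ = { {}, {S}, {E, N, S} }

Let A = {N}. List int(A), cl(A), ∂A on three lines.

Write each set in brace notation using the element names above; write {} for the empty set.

int(A) = {}
cl(A)  = {E, N}
∂A     = {E, N}

U open, U⊆A: {}. int(A) = ⋃ = {}
X∖A={E, S}, int(X∖A)={S}, hence cl(A)={E, N}
∂A: remove int from cl → {E, N}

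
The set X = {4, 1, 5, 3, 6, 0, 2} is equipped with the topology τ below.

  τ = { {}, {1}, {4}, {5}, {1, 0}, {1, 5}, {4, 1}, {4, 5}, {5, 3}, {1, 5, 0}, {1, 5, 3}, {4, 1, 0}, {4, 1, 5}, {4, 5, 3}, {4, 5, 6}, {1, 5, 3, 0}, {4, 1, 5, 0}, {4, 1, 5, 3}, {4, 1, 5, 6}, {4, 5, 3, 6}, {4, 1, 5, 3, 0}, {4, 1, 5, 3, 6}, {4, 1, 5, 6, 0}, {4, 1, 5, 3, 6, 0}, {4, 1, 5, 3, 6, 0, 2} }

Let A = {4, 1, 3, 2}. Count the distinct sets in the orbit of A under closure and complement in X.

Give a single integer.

X∖A={5, 6, 0}, int(X∖A)={5}, hence cl(A)={4, 1, 3, 6, 0, 2}
Orbit (k=closure, c=complement):
  1. A     = {4, 1, 3, 2}
  2. kA    = {4, 1, 3, 6, 0, 2}
  3. cA    = {5, 6, 0}
  4. ckA   = {5}
  5. kcA   = {5, 3, 6, 0, 2}
  6. kckA  = {5, 3, 6, 2}
  7. ckcA  = {4, 1}
  8. ckckA = {4, 1, 0}
  9. kckcA = {4, 1, 6, 0, 2}
  10. ckckcA = {5, 3}
(closed under both — stop)

10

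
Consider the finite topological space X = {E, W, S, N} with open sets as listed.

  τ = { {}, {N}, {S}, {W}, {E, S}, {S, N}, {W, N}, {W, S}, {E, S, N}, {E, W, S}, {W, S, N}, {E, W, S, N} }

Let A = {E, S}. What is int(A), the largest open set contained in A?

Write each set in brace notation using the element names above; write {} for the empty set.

interior: largest open inside A is {E, S} (from {}, {S}, {E, S})

{E, S}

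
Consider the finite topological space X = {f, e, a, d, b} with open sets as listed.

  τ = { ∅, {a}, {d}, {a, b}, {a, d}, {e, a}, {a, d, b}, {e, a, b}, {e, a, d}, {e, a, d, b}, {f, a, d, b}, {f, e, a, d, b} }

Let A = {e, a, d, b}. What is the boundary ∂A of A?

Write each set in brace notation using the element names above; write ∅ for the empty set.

interior: largest open inside A is {e, a, d, b} (from ∅, {d}, {a}, {a, b}, {e, a}, {a, d}, {e, a, b}, {e, a, d}, {a, d, b}, {e, a, d, b})
cl via duality: int({f}) = ∅, so X∖∅ = {f, e, a, d, b}
cl∖int = {f}

{f}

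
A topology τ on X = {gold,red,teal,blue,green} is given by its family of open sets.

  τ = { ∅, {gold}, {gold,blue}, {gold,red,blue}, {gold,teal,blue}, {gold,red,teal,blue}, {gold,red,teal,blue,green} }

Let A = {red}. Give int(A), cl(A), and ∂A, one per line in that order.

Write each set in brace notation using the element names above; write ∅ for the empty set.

U open, U⊆A: ∅. int(A) = ⋃ = ∅
X∖A={gold,teal,blue,green}, int(X∖A)={gold,teal,blue}, hence cl(A)={red,green}
∂A: remove int from cl → {red,green}

int(A) = ∅
cl(A)  = {red,green}
∂A     = {red,green}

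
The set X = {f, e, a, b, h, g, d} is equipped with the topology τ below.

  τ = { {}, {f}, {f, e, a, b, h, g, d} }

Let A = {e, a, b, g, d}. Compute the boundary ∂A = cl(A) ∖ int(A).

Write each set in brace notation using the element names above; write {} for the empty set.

{e, a, b, h, g, d}

U open, U⊆A: {}. int(A) = ⋃ = {}
X∖A={f, h}, int(X∖A)={f}, hence cl(A)={e, a, b, h, g, d}
∂A: remove int from cl → {e, a, b, h, g, d}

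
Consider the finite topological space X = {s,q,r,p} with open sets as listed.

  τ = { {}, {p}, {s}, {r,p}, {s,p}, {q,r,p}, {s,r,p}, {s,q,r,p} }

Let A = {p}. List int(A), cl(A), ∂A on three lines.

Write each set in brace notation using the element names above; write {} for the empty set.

open subsets of A: {}, {p}; so int(A) = {p}
closure: X∖int(X∖A) = X∖{s} = {q,r,p}
∂A = {q,r,p} minus {p} = {q,r}

int(A) = {p}
cl(A)  = {q,r,p}
∂A     = {q,r}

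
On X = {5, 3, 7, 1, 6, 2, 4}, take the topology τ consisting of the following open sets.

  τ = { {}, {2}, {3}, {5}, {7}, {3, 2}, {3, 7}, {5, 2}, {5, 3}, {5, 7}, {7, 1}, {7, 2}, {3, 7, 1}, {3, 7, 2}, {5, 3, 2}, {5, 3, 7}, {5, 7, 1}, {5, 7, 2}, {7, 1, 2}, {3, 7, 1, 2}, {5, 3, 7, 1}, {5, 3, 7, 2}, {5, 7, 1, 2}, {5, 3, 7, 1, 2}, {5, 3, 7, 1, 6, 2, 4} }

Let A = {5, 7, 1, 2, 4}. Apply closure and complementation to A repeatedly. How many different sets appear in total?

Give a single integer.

closure: X∖int(X∖A) = X∖{3} = {5, 7, 1, 6, 2, 4}
Let k=closure and c=complement:
  1. A     = {5, 7, 1, 2, 4}
  2. kA    = {5, 7, 1, 6, 2, 4}
  3. cA    = {3, 6}
  4. ckA   = {3}
  5. kcA   = {3, 6, 4}
  6. ckcA  = {5, 7, 1, 2}
— saturated at 6

6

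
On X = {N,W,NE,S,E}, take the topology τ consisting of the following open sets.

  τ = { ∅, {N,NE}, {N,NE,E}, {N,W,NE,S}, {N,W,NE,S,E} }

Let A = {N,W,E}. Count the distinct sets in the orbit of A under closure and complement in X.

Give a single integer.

4

cl via duality: int({NE,S}) = ∅, so X∖∅ = {N,W,NE,S,E}
Write k for closure, c for complement:
  1. A     = {N,W,E}
  2. kA    = {N,W,NE,S,E}
  3. cA    = {NE,S}
  4. ckA   = ∅
applying k or c yields no new set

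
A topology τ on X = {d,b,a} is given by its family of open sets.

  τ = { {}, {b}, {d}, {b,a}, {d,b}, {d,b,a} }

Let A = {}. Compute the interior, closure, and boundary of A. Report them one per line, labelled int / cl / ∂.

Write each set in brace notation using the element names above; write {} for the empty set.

opens ⊆ A: {}; union → int = {}
complement {d,b,a}; its interior {d,b,a}; cl(A) = X∖{d,b,a} = {}
boundary = {} ∖ {} = {}

int(A) = {}
cl(A)  = {}
∂A     = {}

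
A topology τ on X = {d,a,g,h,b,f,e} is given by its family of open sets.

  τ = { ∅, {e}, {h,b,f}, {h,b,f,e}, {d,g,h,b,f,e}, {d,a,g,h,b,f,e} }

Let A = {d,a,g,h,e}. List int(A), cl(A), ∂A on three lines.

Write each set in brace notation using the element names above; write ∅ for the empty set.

U open, U⊆A: ∅, {e}. int(A) = ⋃ = {e}
X∖A={b,f}, int(X∖A)=∅, hence cl(A)={d,a,g,h,b,f,e}
∂A: remove int from cl → {d,a,g,h,b,f}

int(A) = {e}
cl(A)  = {d,a,g,h,b,f,e}
∂A     = {d,a,g,h,b,f}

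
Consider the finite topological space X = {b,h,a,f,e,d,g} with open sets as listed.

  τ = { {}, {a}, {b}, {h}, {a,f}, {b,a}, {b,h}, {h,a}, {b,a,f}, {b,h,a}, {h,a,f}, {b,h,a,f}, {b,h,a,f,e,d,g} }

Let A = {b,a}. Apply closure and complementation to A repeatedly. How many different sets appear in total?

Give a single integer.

cl via duality: int({h,f,e,d,g}) = {h}, so X∖{h} = {b,a,f,e,d,g}
Write k for closure, c for complement:
  1. A     = {b,a}
  2. kA    = {b,a,f,e,d,g}
  3. cA    = {h,f,e,d,g}
  4. ckA   = {h}
  5. kckA  = {h,e,d,g}
  6. ckckA = {b,a,f}
applying k or c yields no new set

6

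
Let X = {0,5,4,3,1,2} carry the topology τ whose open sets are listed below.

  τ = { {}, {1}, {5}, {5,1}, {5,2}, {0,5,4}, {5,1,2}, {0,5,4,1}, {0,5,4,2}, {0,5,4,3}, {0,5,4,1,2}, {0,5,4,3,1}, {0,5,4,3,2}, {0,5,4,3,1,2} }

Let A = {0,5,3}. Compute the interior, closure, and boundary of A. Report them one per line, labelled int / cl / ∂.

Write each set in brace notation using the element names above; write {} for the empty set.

interior: largest open inside A is {5} (from {}, {5})
cl via duality: int({4,1,2}) = {1}, so X∖{1} = {0,5,4,3,2}
cl∖int = {0,4,3,2}

int(A) = {5}
cl(A)  = {0,5,4,3,2}
∂A     = {0,4,3,2}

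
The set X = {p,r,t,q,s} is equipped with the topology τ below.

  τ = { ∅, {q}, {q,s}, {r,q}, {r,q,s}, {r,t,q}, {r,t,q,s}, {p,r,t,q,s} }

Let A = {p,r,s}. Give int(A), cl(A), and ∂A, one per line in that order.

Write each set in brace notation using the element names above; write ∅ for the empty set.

opens ⊆ A: ∅; union → int = ∅
complement {t,q}; its interior {q}; cl(A) = X∖{q} = {p,r,t,s}
boundary = {p,r,t,s} ∖ ∅ = {p,r,t,s}

int(A) = ∅
cl(A)  = {p,r,t,s}
∂A     = {p,r,t,s}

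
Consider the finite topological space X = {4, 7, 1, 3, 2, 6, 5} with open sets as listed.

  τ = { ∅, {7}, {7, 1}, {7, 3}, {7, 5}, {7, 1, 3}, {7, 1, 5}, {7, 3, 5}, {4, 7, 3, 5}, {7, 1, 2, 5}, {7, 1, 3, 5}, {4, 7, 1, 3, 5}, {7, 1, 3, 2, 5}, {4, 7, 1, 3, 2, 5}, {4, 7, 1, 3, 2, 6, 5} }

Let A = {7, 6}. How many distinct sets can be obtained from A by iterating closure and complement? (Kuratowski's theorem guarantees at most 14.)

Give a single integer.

X∖A={4, 1, 3, 2, 5}, int(X∖A)=∅, hence cl(A)={4, 7, 1, 3, 2, 6, 5}
Orbit (k=closure, c=complement):
  1. A     = {7, 6}
  2. kA    = {4, 7, 1, 3, 2, 6, 5}
  3. cA    = {4, 1, 3, 2, 5}
  4. ckA   = ∅
  5. kcA   = {4, 1, 3, 2, 6, 5}
  6. ckcA  = {7}
(closed under both — stop)

6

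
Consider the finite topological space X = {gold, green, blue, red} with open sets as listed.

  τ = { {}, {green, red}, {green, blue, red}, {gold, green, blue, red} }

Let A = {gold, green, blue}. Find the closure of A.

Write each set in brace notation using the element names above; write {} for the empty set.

cl via duality: int({red}) = {}, so X∖{} = {gold, green, blue, red}

{gold, green, blue, red}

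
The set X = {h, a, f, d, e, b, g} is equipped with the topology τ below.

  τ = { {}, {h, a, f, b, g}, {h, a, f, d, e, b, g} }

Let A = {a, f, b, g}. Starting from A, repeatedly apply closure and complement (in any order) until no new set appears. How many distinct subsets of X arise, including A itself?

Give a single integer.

4

closure: X∖int(X∖A) = X∖{} = {h, a, f, d, e, b, g}
Let k=closure and c=complement:
  1. A     = {a, f, b, g}
  2. kA    = {h, a, f, d, e, b, g}
  3. cA    = {h, d, e}
  4. ckA   = {}
— saturated at 4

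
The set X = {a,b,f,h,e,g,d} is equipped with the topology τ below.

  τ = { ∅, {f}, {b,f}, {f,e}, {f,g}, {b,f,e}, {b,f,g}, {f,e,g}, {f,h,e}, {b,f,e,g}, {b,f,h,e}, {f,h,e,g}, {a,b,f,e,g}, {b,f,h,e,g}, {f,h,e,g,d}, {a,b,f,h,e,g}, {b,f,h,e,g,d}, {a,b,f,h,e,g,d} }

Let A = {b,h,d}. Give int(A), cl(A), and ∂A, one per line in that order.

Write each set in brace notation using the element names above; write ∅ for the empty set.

open subsets of A: ∅; so int(A) = ∅
closure: X∖int(X∖A) = X∖{f,e,g} = {a,b,h,d}
∂A = {a,b,h,d} minus ∅ = {a,b,h,d}

int(A) = ∅
cl(A)  = {a,b,h,d}
∂A     = {a,b,h,d}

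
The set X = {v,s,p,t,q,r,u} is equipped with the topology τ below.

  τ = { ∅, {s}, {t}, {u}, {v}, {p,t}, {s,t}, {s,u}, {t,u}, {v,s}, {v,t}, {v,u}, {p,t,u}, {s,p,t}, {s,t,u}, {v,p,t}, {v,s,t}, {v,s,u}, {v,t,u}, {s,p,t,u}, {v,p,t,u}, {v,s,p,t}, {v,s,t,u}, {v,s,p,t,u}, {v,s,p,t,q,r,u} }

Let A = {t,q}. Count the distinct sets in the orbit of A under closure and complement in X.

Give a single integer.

complement {v,s,p,r,u}; its interior {v,s,u}; cl(A) = X∖{v,s,u} = {p,t,q,r}
With k = closure, c = complement:
  1. A     = {t,q}
  2. kA    = {p,t,q,r}
  3. cA    = {v,s,p,r,u}
  4. ckA   = {v,s,u}
  5. kcA   = {v,s,p,q,r,u}
  6. kckA  = {v,s,q,r,u}
  7. ckcA  = {t}
  8. ckckA = {p,t}
k, c of each give nothing new

8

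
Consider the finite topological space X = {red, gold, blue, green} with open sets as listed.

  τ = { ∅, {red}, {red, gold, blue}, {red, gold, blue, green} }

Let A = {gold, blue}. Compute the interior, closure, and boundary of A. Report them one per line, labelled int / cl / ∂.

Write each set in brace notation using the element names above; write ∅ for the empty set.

int(A) = ∅
cl(A)  = {gold, blue, green}
∂A     = {gold, blue, green}

U open, U⊆A: ∅. int(A) = ⋃ = ∅
X∖A={red, green}, int(X∖A)={red}, hence cl(A)={gold, blue, green}
∂A: remove int from cl → {gold, blue, green}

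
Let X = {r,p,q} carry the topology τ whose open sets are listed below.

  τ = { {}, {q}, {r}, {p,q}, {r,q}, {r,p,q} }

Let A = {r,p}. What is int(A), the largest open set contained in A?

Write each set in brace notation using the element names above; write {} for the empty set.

U open, U⊆A: {}, {r}. int(A) = ⋃ = {r}

{r}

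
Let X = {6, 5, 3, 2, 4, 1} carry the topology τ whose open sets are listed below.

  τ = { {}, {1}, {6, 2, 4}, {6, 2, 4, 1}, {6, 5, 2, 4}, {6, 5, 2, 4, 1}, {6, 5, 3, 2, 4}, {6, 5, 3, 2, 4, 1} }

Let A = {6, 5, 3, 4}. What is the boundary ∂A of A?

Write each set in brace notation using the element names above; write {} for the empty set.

U open, U⊆A: {}. int(A) = ⋃ = {}
X∖A={2, 1}, int(X∖A)={1}, hence cl(A)={6, 5, 3, 2, 4}
∂A: remove int from cl → {6, 5, 3, 2, 4}

{6, 5, 3, 2, 4}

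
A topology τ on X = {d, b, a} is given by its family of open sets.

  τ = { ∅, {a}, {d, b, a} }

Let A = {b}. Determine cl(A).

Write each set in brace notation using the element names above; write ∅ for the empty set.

{d, b}

cl via duality: int({d, a}) = {a}, so X∖{a} = {d, b}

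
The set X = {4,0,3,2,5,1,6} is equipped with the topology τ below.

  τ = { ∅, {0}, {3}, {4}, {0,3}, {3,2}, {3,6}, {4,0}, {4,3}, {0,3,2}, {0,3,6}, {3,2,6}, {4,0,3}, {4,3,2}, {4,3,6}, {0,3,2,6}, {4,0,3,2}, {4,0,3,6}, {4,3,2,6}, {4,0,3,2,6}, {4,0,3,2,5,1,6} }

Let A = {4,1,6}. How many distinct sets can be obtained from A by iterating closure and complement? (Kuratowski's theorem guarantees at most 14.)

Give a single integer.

8

closure: X∖int(X∖A) = X∖{0,3,2} = {4,5,1,6}
Let k=closure and c=complement:
  1. A     = {4,1,6}
  2. kA    = {4,5,1,6}
  3. cA    = {0,3,2,5}
  4. ckA   = {0,3,2}
  5. kcA   = {0,3,2,5,1,6}
  6. ckcA  = {4}
  7. kckcA = {4,5,1}
  8. ckckcA = {0,3,2,6}
— saturated at 8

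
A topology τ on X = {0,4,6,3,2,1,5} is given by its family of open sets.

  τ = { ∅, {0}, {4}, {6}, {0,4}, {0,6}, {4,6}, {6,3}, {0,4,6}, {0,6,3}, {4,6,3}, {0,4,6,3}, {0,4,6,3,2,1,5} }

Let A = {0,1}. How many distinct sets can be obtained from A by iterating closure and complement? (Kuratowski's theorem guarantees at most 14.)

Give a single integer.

cl via duality: int({4,6,3,2,5}) = {4,6,3}, so X∖{4,6,3} = {0,2,1,5}
Write k for closure, c for complement:
  1. A     = {0,1}
  2. kA    = {0,2,1,5}
  3. cA    = {4,6,3,2,5}
  4. ckA   = {4,6,3}
  5. kcA   = {4,6,3,2,1,5}
  6. ckcA  = {0}
applying k or c yields no new set

6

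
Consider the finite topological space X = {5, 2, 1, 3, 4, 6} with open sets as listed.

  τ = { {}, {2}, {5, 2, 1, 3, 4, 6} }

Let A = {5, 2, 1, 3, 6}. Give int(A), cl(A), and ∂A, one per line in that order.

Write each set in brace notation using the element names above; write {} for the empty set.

open subsets of A: {}, {2}; so int(A) = {2}
closure: X∖int(X∖A) = X∖{} = {5, 2, 1, 3, 4, 6}
∂A = {5, 2, 1, 3, 4, 6} minus {2} = {5, 1, 3, 4, 6}

int(A) = {2}
cl(A)  = {5, 2, 1, 3, 4, 6}
∂A     = {5, 1, 3, 4, 6}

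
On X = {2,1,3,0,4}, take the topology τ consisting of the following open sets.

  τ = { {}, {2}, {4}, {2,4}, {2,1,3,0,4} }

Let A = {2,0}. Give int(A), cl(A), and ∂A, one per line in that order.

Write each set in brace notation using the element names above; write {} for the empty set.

open subsets of A: {}, {2}; so int(A) = {2}
closure: X∖int(X∖A) = X∖{4} = {2,1,3,0}
∂A = {2,1,3,0} minus {2} = {1,3,0}

int(A) = {2}
cl(A)  = {2,1,3,0}
∂A     = {1,3,0}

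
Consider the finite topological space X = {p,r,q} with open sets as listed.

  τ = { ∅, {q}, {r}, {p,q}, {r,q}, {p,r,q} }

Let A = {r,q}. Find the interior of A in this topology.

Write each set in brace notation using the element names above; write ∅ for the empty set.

{r,q}

open subsets of A: ∅, {q}, {r}, {r,q}; so int(A) = {r,q}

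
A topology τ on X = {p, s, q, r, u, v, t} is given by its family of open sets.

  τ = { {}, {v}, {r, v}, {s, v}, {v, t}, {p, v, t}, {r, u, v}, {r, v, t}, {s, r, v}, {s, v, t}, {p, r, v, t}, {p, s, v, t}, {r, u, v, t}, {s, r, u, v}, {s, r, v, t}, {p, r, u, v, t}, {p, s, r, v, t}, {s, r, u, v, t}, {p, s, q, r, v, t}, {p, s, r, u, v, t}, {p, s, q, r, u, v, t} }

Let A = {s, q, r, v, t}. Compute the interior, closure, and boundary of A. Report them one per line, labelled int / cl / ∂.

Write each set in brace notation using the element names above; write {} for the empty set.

U open, U⊆A: {}, {v}, {v, t}, {r, v}, {s, v}, {s, r, v}, {s, v, t}, {r, v, t}, {s, r, v, t}. int(A) = ⋃ = {s, r, v, t}
X∖A={p, u}, int(X∖A)={}, hence cl(A)={p, s, q, r, u, v, t}
∂A: remove int from cl → {p, q, u}

int(A) = {s, r, v, t}
cl(A)  = {p, s, q, r, u, v, t}
∂A     = {p, q, u}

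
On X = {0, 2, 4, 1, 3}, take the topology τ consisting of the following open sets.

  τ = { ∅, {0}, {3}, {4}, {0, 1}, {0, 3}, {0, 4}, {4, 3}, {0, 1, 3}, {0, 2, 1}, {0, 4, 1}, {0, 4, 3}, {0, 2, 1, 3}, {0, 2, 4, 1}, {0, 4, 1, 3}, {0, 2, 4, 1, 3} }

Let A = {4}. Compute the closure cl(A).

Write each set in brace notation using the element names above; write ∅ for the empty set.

cl via duality: int({0, 2, 1, 3}) = {0, 2, 1, 3}, so X∖{0, 2, 1, 3} = {4}

{4}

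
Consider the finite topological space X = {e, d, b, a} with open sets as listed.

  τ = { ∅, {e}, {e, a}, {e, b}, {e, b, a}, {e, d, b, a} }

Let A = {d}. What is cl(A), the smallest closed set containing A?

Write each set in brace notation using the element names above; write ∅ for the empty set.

{d}

X∖A={e, b, a}, int(X∖A)={e, b, a}, hence cl(A)={d}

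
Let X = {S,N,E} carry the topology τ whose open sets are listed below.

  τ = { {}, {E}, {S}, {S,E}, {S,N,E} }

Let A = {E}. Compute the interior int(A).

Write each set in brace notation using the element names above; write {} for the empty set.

{E}

U open, U⊆A: {}, {E}. int(A) = ⋃ = {E}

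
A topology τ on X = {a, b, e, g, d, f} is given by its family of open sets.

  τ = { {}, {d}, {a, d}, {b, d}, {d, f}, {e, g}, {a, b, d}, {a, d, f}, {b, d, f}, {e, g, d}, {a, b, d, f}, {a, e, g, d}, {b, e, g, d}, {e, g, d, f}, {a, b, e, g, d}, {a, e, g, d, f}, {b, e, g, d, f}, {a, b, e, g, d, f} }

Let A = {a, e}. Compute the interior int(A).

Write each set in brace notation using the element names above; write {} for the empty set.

opens ⊆ A: {}; union → int = {}

{}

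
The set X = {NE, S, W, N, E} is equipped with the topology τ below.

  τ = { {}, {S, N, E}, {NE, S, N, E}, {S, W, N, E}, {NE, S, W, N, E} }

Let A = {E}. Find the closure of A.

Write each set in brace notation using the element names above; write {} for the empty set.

{NE, S, W, N, E}

complement {NE, S, W, N}; its interior {}; cl(A) = X∖{} = {NE, S, W, N, E}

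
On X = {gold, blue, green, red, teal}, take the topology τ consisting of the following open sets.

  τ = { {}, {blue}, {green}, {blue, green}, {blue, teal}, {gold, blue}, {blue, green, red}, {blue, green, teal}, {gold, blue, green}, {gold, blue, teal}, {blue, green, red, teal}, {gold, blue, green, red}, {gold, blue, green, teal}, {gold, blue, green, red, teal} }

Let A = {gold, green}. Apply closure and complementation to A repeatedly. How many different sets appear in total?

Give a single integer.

closure: X∖int(X∖A) = X∖{blue, teal} = {gold, green, red}
Let k=closure and c=complement:
  1. A     = {gold, green}
  2. kA    = {gold, green, red}
  3. cA    = {blue, red, teal}
  4. ckA   = {blue, teal}
  5. kcA   = {gold, blue, red, teal}
  6. ckcA  = {green}
  7. kckcA = {green, red}
  8. ckckcA = {gold, blue, teal}
— saturated at 8

8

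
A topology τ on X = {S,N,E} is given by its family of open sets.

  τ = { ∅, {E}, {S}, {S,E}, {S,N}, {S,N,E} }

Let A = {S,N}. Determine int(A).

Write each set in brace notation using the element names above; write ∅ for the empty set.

U open, U⊆A: ∅, {S}, {S,N}. int(A) = ⋃ = {S,N}

{S,N}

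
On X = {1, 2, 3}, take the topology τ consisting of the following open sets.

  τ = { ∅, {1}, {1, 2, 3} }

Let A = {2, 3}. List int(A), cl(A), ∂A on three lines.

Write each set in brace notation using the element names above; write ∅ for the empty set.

interior: largest open inside A is ∅ (from ∅)
cl via duality: int({1}) = {1}, so X∖{1} = {2, 3}
cl∖int = {2, 3}

int(A) = ∅
cl(A)  = {2, 3}
∂A     = {2, 3}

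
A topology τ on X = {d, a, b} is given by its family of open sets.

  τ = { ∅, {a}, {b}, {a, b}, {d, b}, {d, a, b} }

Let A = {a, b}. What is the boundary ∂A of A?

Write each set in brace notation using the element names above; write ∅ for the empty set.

{d}

U open, U⊆A: ∅, {b}, {a}, {a, b}. int(A) = ⋃ = {a, b}
X∖A={d}, int(X∖A)=∅, hence cl(A)={d, a, b}
∂A: remove int from cl → {d}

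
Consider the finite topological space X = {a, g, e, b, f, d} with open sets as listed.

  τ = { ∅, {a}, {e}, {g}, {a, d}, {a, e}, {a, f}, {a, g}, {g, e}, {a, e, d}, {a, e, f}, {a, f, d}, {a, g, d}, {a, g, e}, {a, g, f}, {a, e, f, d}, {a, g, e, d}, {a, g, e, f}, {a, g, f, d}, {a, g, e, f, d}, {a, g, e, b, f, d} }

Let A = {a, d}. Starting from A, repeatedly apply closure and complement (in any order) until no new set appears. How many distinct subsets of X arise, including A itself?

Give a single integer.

6

closure: X∖int(X∖A) = X∖{g, e} = {a, b, f, d}
Let k=closure and c=complement:
  1. A     = {a, d}
  2. kA    = {a, b, f, d}
  3. cA    = {g, e, b, f}
  4. ckA   = {g, e}
  5. kckA  = {g, e, b}
  6. ckckA = {a, f, d}
— saturated at 6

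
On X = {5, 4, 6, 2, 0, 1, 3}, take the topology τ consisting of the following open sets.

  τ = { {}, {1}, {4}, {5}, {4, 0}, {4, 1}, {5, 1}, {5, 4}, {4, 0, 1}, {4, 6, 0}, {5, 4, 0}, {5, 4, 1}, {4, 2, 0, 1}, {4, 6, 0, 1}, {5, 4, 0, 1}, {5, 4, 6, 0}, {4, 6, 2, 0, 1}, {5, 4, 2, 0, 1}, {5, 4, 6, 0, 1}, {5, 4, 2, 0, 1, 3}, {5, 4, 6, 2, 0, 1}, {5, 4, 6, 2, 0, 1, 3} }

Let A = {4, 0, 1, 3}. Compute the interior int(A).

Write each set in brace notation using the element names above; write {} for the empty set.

U open, U⊆A: {}, {1}, {4}, {4, 0}, {4, 1}, {4, 0, 1}. int(A) = ⋃ = {4, 0, 1}

{4, 0, 1}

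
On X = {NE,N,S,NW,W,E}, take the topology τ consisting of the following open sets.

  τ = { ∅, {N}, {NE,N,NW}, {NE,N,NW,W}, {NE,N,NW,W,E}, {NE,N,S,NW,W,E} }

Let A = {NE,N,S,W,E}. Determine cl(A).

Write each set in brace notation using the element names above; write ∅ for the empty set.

{NE,N,S,NW,W,E}

closure: X∖int(X∖A) = X∖∅ = {NE,N,S,NW,W,E}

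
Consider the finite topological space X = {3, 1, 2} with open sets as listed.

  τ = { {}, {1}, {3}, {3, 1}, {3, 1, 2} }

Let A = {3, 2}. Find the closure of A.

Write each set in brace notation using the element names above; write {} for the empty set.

{3, 2}

X∖A={1}, int(X∖A)={1}, hence cl(A)={3, 2}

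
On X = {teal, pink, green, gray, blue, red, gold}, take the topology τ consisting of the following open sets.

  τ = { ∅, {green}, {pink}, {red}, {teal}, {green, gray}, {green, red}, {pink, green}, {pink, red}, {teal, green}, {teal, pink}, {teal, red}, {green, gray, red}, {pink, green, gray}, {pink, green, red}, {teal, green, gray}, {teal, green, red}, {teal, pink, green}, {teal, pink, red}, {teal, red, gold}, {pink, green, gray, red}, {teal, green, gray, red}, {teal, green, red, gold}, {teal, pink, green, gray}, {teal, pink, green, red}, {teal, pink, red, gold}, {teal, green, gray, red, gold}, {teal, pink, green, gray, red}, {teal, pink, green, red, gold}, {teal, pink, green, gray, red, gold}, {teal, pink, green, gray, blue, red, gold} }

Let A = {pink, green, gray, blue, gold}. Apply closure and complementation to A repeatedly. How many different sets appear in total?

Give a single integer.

6

X∖A={teal, red}, int(X∖A)={teal, red}, hence cl(A)={pink, green, gray, blue, gold}
Orbit (k=closure, c=complement):
  1. A     = {pink, green, gray, blue, gold}
  2. cA    = {teal, red}
  3. kcA   = {teal, blue, red, gold}
  4. ckcA  = {pink, green, gray}
  5. kckcA = {pink, green, gray, blue}
  6. ckckcA = {teal, red, gold}
(closed under both — stop)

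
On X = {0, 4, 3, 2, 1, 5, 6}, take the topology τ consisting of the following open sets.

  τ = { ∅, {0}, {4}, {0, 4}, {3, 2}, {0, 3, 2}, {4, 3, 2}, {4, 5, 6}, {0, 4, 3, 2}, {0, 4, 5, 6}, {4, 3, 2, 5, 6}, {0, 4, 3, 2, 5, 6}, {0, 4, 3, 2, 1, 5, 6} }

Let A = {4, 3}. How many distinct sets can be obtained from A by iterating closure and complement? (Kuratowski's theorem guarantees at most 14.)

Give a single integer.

cl via duality: int({0, 2, 1, 5, 6}) = {0}, so X∖{0} = {4, 3, 2, 1, 5, 6}
Write k for closure, c for complement:
  1. A     = {4, 3}
  2. kA    = {4, 3, 2, 1, 5, 6}
  3. cA    = {0, 2, 1, 5, 6}
  4. ckA   = {0}
  5. kcA   = {0, 3, 2, 1, 5, 6}
  6. kckA  = {0, 1}
  7. ckcA  = {4}
  8. ckckA = {4, 3, 2, 5, 6}
  9. kckcA = {4, 1, 5, 6}
  10. ckckcA = {0, 3, 2}
  11. kckckcA = {0, 3, 2, 1}
  12. ckckckcA = {4, 5, 6}
applying k or c yields no new set

12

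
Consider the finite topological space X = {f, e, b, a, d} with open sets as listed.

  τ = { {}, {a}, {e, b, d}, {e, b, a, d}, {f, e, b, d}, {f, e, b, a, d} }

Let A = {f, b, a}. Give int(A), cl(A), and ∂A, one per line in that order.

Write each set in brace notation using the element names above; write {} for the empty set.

interior: largest open inside A is {a} (from {}, {a})
cl via duality: int({e, d}) = {}, so X∖{} = {f, e, b, a, d}
cl∖int = {f, e, b, d}

int(A) = {a}
cl(A)  = {f, e, b, a, d}
∂A     = {f, e, b, d}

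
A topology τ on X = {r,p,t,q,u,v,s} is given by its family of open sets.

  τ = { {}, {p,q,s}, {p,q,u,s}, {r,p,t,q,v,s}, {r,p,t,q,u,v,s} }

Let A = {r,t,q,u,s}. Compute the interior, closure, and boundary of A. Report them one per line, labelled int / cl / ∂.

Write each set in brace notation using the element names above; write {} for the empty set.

interior: largest open inside A is {} (from {})
cl via duality: int({p,v}) = {}, so X∖{} = {r,p,t,q,u,v,s}
cl∖int = {r,p,t,q,u,v,s}

int(A) = {}
cl(A)  = {r,p,t,q,u,v,s}
∂A     = {r,p,t,q,u,v,s}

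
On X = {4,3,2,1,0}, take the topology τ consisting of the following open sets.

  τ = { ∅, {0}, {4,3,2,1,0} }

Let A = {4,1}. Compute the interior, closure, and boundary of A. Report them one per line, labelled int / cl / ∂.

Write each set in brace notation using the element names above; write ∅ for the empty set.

interior: largest open inside A is ∅ (from ∅)
cl via duality: int({3,2,0}) = {0}, so X∖{0} = {4,3,2,1}
cl∖int = {4,3,2,1}

int(A) = ∅
cl(A)  = {4,3,2,1}
∂A     = {4,3,2,1}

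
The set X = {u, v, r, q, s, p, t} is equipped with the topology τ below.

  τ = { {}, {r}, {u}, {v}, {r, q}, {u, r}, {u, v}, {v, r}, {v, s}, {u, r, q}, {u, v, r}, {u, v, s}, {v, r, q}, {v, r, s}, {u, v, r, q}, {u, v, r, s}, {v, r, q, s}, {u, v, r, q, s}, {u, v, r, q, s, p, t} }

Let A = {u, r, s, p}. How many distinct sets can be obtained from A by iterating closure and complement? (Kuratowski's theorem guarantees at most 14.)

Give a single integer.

10

complement {v, q, t}; its interior {v}; cl(A) = X∖{v} = {u, r, q, s, p, t}
With k = closure, c = complement:
  1. A     = {u, r, s, p}
  2. kA    = {u, r, q, s, p, t}
  3. cA    = {v, q, t}
  4. ckA   = {v}
  5. kcA   = {v, q, s, p, t}
  6. kckA  = {v, s, p, t}
  7. ckcA  = {u, r}
  8. ckckA = {u, r, q}
  9. kckcA = {u, r, q, p, t}
  10. ckckcA = {v, s}
k, c of each give nothing new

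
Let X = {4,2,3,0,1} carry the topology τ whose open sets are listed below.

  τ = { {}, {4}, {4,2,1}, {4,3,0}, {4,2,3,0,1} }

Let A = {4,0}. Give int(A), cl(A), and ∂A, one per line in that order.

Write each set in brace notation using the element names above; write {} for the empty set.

opens ⊆ A: {}, {4}; union → int = {4}
complement {2,3,1}; its interior {}; cl(A) = X∖{} = {4,2,3,0,1}
boundary = {4,2,3,0,1} ∖ {4} = {2,3,0,1}

int(A) = {4}
cl(A)  = {4,2,3,0,1}
∂A     = {2,3,0,1}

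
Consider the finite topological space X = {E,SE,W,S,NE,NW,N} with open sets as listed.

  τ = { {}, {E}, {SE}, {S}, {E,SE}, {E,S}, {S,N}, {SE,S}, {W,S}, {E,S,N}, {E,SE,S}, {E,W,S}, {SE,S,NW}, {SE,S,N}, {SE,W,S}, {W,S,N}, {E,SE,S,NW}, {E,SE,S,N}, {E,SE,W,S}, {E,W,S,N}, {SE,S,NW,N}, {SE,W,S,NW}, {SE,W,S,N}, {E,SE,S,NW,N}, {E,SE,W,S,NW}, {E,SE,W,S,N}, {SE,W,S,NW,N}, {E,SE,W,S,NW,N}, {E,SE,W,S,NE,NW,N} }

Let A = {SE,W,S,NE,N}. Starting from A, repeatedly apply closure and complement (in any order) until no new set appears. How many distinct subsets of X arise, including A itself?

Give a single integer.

closure: X∖int(X∖A) = X∖{E} = {SE,W,S,NE,NW,N}
Let k=closure and c=complement:
  1. A     = {SE,W,S,NE,N}
  2. kA    = {SE,W,S,NE,NW,N}
  3. cA    = {E,NW}
  4. ckA   = {E}
  5. kcA   = {E,NE,NW}
  6. kckA  = {E,NE}
  7. ckcA  = {SE,W,S,N}
  8. ckckA = {SE,W,S,NW,N}
— saturated at 8

8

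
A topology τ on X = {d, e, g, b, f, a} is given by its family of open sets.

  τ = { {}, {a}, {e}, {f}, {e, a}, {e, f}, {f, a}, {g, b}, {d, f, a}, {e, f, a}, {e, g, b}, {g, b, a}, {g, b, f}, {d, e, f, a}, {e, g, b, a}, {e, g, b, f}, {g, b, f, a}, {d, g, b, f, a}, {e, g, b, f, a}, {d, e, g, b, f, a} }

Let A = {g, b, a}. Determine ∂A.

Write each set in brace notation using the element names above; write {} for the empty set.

{d}

interior: largest open inside A is {g, b, a} (from {}, {a}, {g, b}, {g, b, a})
cl via duality: int({d, e, f}) = {e, f}, so X∖{e, f} = {d, g, b, a}
cl∖int = {d}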